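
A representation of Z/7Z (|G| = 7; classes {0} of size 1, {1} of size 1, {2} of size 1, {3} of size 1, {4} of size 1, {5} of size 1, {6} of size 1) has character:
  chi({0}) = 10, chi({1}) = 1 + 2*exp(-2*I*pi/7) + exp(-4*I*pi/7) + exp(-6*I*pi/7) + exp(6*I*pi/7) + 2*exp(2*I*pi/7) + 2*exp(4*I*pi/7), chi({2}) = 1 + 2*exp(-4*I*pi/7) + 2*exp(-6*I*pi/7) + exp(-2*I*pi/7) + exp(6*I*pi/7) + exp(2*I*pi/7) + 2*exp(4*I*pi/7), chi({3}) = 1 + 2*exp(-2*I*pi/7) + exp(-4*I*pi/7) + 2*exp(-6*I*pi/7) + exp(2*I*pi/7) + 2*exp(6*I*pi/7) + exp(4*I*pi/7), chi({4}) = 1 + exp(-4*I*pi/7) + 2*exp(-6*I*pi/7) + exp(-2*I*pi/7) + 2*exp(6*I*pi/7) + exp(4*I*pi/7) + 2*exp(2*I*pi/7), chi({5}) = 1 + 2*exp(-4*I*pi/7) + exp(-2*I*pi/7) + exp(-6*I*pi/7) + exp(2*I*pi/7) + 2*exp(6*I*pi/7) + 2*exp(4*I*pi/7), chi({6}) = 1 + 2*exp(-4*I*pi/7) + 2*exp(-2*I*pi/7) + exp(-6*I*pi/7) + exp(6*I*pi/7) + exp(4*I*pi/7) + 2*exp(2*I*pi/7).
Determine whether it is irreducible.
Not irreducible (reducible): <chi, chi> = 16 > 1.

Why: <chi, chi> = (1/|G|) sum_C |C| * |chi(C)|^2 = (1/7)[1*|10|^2 + 1*|1 + 2*exp(-2*I*pi/7) + exp(-4*I*pi/7) + exp(-6*I*pi/7) + exp(6*I*pi/7) + 2*exp(2*I*pi/7) + 2*exp(4*I*pi/7)|^2 + 1*|1 + 2*exp(-4*I*pi/7) + 2*exp(-6*I*pi/7) + exp(-2*I*pi/7) + exp(6*I*pi/7) + exp(2*I*pi/7) + 2*exp(4*I*pi/7)|^2 + 1*|1 + 2*exp(-2*I*pi/7) + exp(-4*I*pi/7) + 2*exp(-6*I*pi/7) + exp(2*I*pi/7) + 2*exp(6*I*pi/7) + exp(4*I*pi/7)|^2 + 1*|1 + exp(-4*I*pi/7) + 2*exp(-6*I*pi/7) + exp(-2*I*pi/7) + 2*exp(6*I*pi/7) + exp(4*I*pi/7) + 2*exp(2*I*pi/7)|^2 + 1*|1 + 2*exp(-4*I*pi/7) + exp(-2*I*pi/7) + exp(-6*I*pi/7) + exp(2*I*pi/7) + 2*exp(6*I*pi/7) + 2*exp(4*I*pi/7)|^2 + 1*|1 + 2*exp(-4*I*pi/7) + 2*exp(-2*I*pi/7) + exp(-6*I*pi/7) + exp(6*I*pi/7) + exp(4*I*pi/7) + 2*exp(2*I*pi/7)|^2]
  = (1/7)[(100) + (2) + (2) + (2) + (2) + (2) + (2)] = 112/7 = 16.
(Exp terms are combined using exp(i*s)*conj(exp(i*t)) = exp(i*(s-t)), and sums of them are collapsed using the identity that for every m > 1 the m distinct m-th roots of unity sum to 0, e.g. 1 + exp(2*I*pi/3) + exp(-2*I*pi/3) = 0.)
A character is irreducible iff <chi, chi> = 1, so this representation is reducible.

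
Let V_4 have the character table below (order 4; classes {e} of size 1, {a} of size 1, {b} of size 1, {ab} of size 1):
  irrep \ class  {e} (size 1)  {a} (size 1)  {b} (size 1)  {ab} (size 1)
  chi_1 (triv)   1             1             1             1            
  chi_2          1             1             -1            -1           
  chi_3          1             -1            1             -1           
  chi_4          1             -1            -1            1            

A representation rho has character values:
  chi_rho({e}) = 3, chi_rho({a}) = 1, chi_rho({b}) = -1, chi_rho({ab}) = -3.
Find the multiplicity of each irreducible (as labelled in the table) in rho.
Multiplicities: chi_1: 0, chi_2: 2, chi_3: 1, chi_4: 0.

Reasoning: Use <chi_rho, chi> = (1/|G|) sum_C |C| * chi_rho(C) * conj(chi(C)) with |G| = 4 for each irreducible chi in the table:
  <chi_rho, chi_1> = (1/4)[1*(3)*conj(1) + 1*(1)*conj(1) + 1*(-1)*conj(1) + 1*(-3)*conj(1)]
      = (1/4)[(3) + (1) + (-1) + (-3)] = 0/4 = 0
  <chi_rho, chi_2> = (1/4)[1*(3)*conj(1) + 1*(1)*conj(1) + 1*(-1)*conj(-1) + 1*(-3)*conj(-1)]
      = (1/4)[(3) + (1) + (1) + (3)] = 8/4 = 2
  <chi_rho, chi_3> = (1/4)[1*(3)*conj(1) + 1*(1)*conj(-1) + 1*(-1)*conj(1) + 1*(-3)*conj(-1)]
      = (1/4)[(3) + (-1) + (-1) + (3)] = 4/4 = 1
  <chi_rho, chi_4> = (1/4)[1*(3)*conj(1) + 1*(1)*conj(-1) + 1*(-1)*conj(-1) + 1*(-3)*conj(1)]
      = (1/4)[(3) + (-1) + (1) + (-3)] = 0/4 = 0
Dimension check: dim(rho) = sum (mult * dim) = 0*1 + 2*1 + 1*1 + 0*1 = 3 = chi_rho(e) = 3.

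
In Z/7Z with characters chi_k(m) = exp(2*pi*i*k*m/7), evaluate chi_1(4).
chi_1(4) = zeta_7^4 = exp(-6*I*pi/7)

Explanation: chi_1(4) = zeta_7^(1*4) = zeta_7^4. Since zeta_7^7 = 1, this equals zeta_7^4 = exp(2*pi*i*4/7) = exp(-6*I*pi/7).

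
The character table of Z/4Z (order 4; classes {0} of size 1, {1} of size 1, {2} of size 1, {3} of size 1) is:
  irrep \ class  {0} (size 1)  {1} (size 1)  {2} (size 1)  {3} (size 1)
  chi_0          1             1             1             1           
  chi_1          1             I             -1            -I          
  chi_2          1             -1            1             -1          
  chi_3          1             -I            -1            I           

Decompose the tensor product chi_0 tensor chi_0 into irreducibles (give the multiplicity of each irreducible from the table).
chi_0 tensor chi_0 = chi_0 (all other irreducibles have multiplicity 0).

Reasoning: The character of a tensor product is the pointwise product (chi_0 * chi_0)(C) = chi_0(C) * chi_0(C):
  {0}: (1)*(1), {1}: (1)*(1), {2}: (1)*(1), {3}: (1)*(1)
so (chi_0 * chi_0) takes values
  {0} -> 1, {1} -> 1, {2} -> 1, {3} -> 1.
Now take the inner product of this character with each irreducible chi from the table, <chi_0*chi_0, chi> = (1/4) sum_C |C| (chi_0*chi_0)(C) conj(chi(C)):
  <chi_0*chi_0, chi_0> = (1/4)[1*(1)*conj(1) + 1*(1)*conj(1) + 1*(1)*conj(1) + 1*(1)*conj(1)]
      = (1/4)[(1) + (1) + (1) + (1)] = 4/4 = 1
  <chi_0*chi_0, chi_1> = (1/4)[1*(1)*conj(1) + 1*(1)*conj(I) + 1*(1)*conj(-1) + 1*(1)*conj(-I)]
      = (1/4)[(1) + (-I) + (-1) + (I)] = 0/4 = 0
  <chi_0*chi_0, chi_2> = (1/4)[1*(1)*conj(1) + 1*(1)*conj(-1) + 1*(1)*conj(1) + 1*(1)*conj(-1)]
      = (1/4)[(1) + (-1) + (1) + (-1)] = 0/4 = 0
  <chi_0*chi_0, chi_3> = (1/4)[1*(1)*conj(1) + 1*(1)*conj(-I) + 1*(1)*conj(-1) + 1*(1)*conj(I)]
      = (1/4)[(1) + (I) + (-1) + (-I)] = 0/4 = 0
(Exp terms are combined using exp(i*s)*conj(exp(i*t)) = exp(i*(s-t)), and sums of them are collapsed using the identity that for every m > 1 the m distinct m-th roots of unity sum to 0, e.g. 1 + exp(2*I*pi/3) + exp(-2*I*pi/3) = 0.)
Hence the multiplicities are chi_0: 1. Dimension check: dim(chi_0)*dim(chi_0) = 1*1 = 1 and sum (mult * dim) = 1*1 = 1.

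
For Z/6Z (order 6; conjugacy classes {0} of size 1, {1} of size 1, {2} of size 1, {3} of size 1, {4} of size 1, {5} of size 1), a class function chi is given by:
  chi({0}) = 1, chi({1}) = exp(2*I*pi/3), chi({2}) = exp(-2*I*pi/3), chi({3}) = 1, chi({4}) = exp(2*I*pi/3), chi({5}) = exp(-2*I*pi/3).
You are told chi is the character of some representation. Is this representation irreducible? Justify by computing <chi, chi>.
Irreducible: <chi, chi> = 1.

Derivation: <chi, chi> = (1/|G|) sum_C |C| * |chi(C)|^2 = (1/6)[1*|1|^2 + 1*|exp(2*I*pi/3)|^2 + 1*|exp(-2*I*pi/3)|^2 + 1*|1|^2 + 1*|exp(2*I*pi/3)|^2 + 1*|exp(-2*I*pi/3)|^2]
  = (1/6)[(1) + (1) + (1) + (1) + (1) + (1)] = 6/6 = 1.
(Exp terms are combined using exp(i*s)*conj(exp(i*t)) = exp(i*(s-t)), and sums of them are collapsed using the identity that for every m > 1 the m distinct m-th roots of unity sum to 0, e.g. 1 + exp(2*I*pi/3) + exp(-2*I*pi/3) = 0.)
A character is irreducible iff <chi, chi> = 1, so this representation is irreducible.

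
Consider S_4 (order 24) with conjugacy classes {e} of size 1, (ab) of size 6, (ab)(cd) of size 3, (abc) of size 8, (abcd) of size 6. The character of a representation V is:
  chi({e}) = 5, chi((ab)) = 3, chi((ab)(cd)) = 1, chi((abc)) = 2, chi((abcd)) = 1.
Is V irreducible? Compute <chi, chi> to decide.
Not irreducible (reducible): <chi, chi> = 5 > 1.

Why: <chi, chi> = (1/|G|) sum_C |C| * |chi(C)|^2 = (1/24)[1*|5|^2 + 6*|3|^2 + 3*|1|^2 + 8*|2|^2 + 6*|1|^2]
  = (1/24)[(25) + (54) + (3) + (32) + (6)] = 120/24 = 5.
A character is irreducible iff <chi, chi> = 1, so this representation is reducible.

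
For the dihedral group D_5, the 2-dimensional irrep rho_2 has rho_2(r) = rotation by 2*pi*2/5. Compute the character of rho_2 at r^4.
chi_{rho_2}(r^4) = 2*cos(2*pi*2*4/5) = -sqrt(5)/2 - 1/2

rho_2(r^4) is rotation by angle 2*pi*2*4/5, whose trace is 2*cos(2*pi*2*4/5) = -sqrt(5)/2 - 1/2.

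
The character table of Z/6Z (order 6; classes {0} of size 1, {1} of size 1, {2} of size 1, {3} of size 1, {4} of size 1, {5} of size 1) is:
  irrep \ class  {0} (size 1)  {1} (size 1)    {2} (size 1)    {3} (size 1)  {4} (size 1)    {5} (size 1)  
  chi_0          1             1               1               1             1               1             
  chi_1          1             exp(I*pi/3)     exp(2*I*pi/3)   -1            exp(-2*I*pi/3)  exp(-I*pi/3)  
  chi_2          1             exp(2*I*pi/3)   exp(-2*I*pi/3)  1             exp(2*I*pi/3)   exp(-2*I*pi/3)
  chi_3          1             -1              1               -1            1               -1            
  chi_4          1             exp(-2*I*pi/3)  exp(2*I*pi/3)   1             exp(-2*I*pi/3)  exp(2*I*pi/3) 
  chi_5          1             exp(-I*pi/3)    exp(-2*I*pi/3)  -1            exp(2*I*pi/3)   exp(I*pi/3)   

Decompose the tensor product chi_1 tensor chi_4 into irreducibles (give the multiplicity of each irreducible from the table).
chi_1 tensor chi_4 = chi_5 (all other irreducibles have multiplicity 0).

Solution. The character of a tensor product is the pointwise product (chi_1 * chi_4)(C) = chi_1(C) * chi_4(C):
  {0}: (1)*(1), {1}: (exp(I*pi/3))*(exp(-2*I*pi/3)), {2}: (exp(2*I*pi/3))*(exp(2*I*pi/3)), {3}: (-1)*(1), {4}: (exp(-2*I*pi/3))*(exp(-2*I*pi/3)), {5}: (exp(-I*pi/3))*(exp(2*I*pi/3))
so (chi_1 * chi_4) takes values
  {0} -> 1, {1} -> exp(-I*pi/3), {2} -> exp(-2*I*pi/3), {3} -> -1, {4} -> exp(2*I*pi/3), {5} -> exp(I*pi/3).
Now take the inner product of this character with each irreducible chi from the table, <chi_1*chi_4, chi> = (1/6) sum_C |C| (chi_1*chi_4)(C) conj(chi(C)):
  <chi_1*chi_4, chi_0> = (1/6)[1*(1)*conj(1) + 1*(exp(-I*pi/3))*conj(1) + 1*(exp(-2*I*pi/3))*conj(1) + 1*(-1)*conj(1) + 1*(exp(2*I*pi/3))*conj(1) + 1*(exp(I*pi/3))*conj(1)]
      = (1/6)[(1) + (exp(-I*pi/3)) + (exp(-2*I*pi/3)) + (-1) + (exp(2*I*pi/3)) + (exp(I*pi/3))] = 0/6 = 0
  <chi_1*chi_4, chi_1> = (1/6)[1*(1)*conj(1) + 1*(exp(-I*pi/3))*conj(exp(I*pi/3)) + 1*(exp(-2*I*pi/3))*conj(exp(2*I*pi/3)) + 1*(-1)*conj(-1) + 1*(exp(2*I*pi/3))*conj(exp(-2*I*pi/3)) + 1*(exp(I*pi/3))*conj(exp(-I*pi/3))]
      = (1/6)[(1) + (exp(-2*I*pi/3)) + (exp(2*I*pi/3)) + (1) + (exp(-2*I*pi/3)) + (exp(2*I*pi/3))] = 0/6 = 0
  <chi_1*chi_4, chi_2> = (1/6)[1*(1)*conj(1) + 1*(exp(-I*pi/3))*conj(exp(2*I*pi/3)) + 1*(exp(-2*I*pi/3))*conj(exp(-2*I*pi/3)) + 1*(-1)*conj(1) + 1*(exp(2*I*pi/3))*conj(exp(2*I*pi/3)) + 1*(exp(I*pi/3))*conj(exp(-2*I*pi/3))]
      = (1/6)[(1) + (-1) + (1) + (-1) + (1) + (-1)] = 0/6 = 0
  <chi_1*chi_4, chi_3> = (1/6)[1*(1)*conj(1) + 1*(exp(-I*pi/3))*conj(-1) + 1*(exp(-2*I*pi/3))*conj(1) + 1*(-1)*conj(-1) + 1*(exp(2*I*pi/3))*conj(1) + 1*(exp(I*pi/3))*conj(-1)]
      = (1/6)[(1) + (-exp(-I*pi/3)) + (exp(-2*I*pi/3)) + (1) + (exp(2*I*pi/3)) + (-exp(I*pi/3))] = 0/6 = 0
  <chi_1*chi_4, chi_4> = (1/6)[1*(1)*conj(1) + 1*(exp(-I*pi/3))*conj(exp(-2*I*pi/3)) + 1*(exp(-2*I*pi/3))*conj(exp(2*I*pi/3)) + 1*(-1)*conj(1) + 1*(exp(2*I*pi/3))*conj(exp(-2*I*pi/3)) + 1*(exp(I*pi/3))*conj(exp(2*I*pi/3))]
      = (1/6)[(1) + (exp(I*pi/3)) + (exp(2*I*pi/3)) + (-1) + (exp(-2*I*pi/3)) + (exp(-I*pi/3))] = 0/6 = 0
  <chi_1*chi_4, chi_5> = (1/6)[1*(1)*conj(1) + 1*(exp(-I*pi/3))*conj(exp(-I*pi/3)) + 1*(exp(-2*I*pi/3))*conj(exp(-2*I*pi/3)) + 1*(-1)*conj(-1) + 1*(exp(2*I*pi/3))*conj(exp(2*I*pi/3)) + 1*(exp(I*pi/3))*conj(exp(I*pi/3))]
      = (1/6)[(1) + (1) + (1) + (1) + (1) + (1)] = 6/6 = 1
(Exp terms are combined using exp(i*s)*conj(exp(i*t)) = exp(i*(s-t)), and sums of them are collapsed using the identity that for every m > 1 the m distinct m-th roots of unity sum to 0, e.g. 1 + exp(2*I*pi/3) + exp(-2*I*pi/3) = 0.)
Hence the multiplicities are chi_5: 1. Dimension check: dim(chi_1)*dim(chi_4) = 1*1 = 1 and sum (mult * dim) = 1*1 = 1.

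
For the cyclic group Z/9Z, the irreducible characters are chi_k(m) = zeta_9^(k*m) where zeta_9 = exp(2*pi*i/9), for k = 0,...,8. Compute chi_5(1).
chi_5(1) = zeta_9^5 = exp(-8*I*pi/9)

Derivation: chi_5(1) = zeta_9^(5*1) = zeta_9^5. Since zeta_9^9 = 1, this equals zeta_9^5 = exp(2*pi*i*5/9) = exp(-8*I*pi/9).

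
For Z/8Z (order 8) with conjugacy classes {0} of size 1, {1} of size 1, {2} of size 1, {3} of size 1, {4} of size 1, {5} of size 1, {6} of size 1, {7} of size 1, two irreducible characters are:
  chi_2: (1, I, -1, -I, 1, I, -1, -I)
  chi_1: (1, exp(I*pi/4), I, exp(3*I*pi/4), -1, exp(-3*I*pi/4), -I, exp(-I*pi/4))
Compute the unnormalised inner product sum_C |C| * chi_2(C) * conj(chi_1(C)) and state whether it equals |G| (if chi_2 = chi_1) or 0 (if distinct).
Sum = 0; so <chi_2, chi_1> = 0 (distinct irreducibles are orthogonal).

Justification: Compute term by term over conjugacy classes (|C| * chi_2(C) * conj(chi_1(C))):
  1*(1)*conj(1) + 1*(I)*conj(exp(I*pi/4)) + 1*(-1)*conj(I) + 1*(-I)*conj(exp(3*I*pi/4)) + 1*(1)*conj(-1) + 1*(I)*conj(exp(-3*I*pi/4)) + 1*(-1)*conj(-I) + 1*(-I)*conj(exp(-I*pi/4))
  = (1) + (exp(I*pi/4)) + (I) + (-exp(-I*pi/4)) + (-1) + (exp(-3*I*pi/4)) + (-I) + (-exp(3*I*pi/4))
  = 0.
(Exp terms are combined using exp(i*s)*conj(exp(i*t)) = exp(i*(s-t)), and sums of them are collapsed using the identity that for every m > 1 the m distinct m-th roots of unity sum to 0, e.g. 1 + exp(2*I*pi/3) + exp(-2*I*pi/3) = 0.)
Dividing by |G| = 8 gives 0/8 = 0, matching the row-orthogonality relation <chi_2, chi_1> = [chi_2 = chi_1].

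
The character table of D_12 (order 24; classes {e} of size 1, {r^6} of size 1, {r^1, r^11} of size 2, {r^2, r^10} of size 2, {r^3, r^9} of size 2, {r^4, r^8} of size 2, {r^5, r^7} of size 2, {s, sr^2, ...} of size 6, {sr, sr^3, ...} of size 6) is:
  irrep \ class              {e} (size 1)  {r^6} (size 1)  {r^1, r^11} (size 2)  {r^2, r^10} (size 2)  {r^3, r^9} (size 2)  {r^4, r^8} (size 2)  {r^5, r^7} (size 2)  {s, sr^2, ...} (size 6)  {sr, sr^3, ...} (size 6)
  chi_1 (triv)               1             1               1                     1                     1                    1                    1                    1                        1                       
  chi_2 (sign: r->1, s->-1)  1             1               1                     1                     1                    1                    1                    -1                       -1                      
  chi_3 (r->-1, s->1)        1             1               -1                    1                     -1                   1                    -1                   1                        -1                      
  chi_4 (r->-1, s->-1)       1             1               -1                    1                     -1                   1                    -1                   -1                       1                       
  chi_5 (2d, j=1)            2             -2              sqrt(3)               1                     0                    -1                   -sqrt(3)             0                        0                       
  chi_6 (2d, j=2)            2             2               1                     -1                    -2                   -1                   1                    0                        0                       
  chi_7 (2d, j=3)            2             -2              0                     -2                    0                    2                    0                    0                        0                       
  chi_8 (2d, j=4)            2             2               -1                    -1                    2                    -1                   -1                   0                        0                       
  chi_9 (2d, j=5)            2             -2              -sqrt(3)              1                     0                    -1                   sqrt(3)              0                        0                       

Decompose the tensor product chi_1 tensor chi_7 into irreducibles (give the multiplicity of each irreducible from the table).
chi_1 tensor chi_7 = chi_7 (all other irreducibles have multiplicity 0).

Details: The character of a tensor product is the pointwise product (chi_1 * chi_7)(C) = chi_1(C) * chi_7(C):
  {e}: (1)*(2), {r^6}: (1)*(-2), {r^1, r^11}: (1)*(0), {r^2, r^10}: (1)*(-2), {r^3, r^9}: (1)*(0), {r^4, r^8}: (1)*(2), {r^5, r^7}: (1)*(0), {s, sr^2, ...}: (1)*(0), {sr, sr^3, ...}: (1)*(0)
so (chi_1 * chi_7) takes values
  {e} -> 2, {r^6} -> -2, {r^1, r^11} -> 0, {r^2, r^10} -> -2, {r^3, r^9} -> 0, {r^4, r^8} -> 2, {r^5, r^7} -> 0, {s, sr^2, ...} -> 0, {sr, sr^3, ...} -> 0.
Now take the inner product of this character with each irreducible chi from the table, <chi_1*chi_7, chi> = (1/24) sum_C |C| (chi_1*chi_7)(C) conj(chi(C)):
  <chi_1*chi_7, chi_1> = (1/24)[1*(2)*conj(1) + 1*(-2)*conj(1) + 2*(0)*conj(1) + 2*(-2)*conj(1) + 2*(0)*conj(1) + 2*(2)*conj(1) + 2*(0)*conj(1) + 6*(0)*conj(1) + 6*(0)*conj(1)]
      = (1/24)[(2) + (-2) + (0) + (-4) + (0) + (4) + (0) + (0) + (0)] = 0/24 = 0
  <chi_1*chi_7, chi_2> = (1/24)[1*(2)*conj(1) + 1*(-2)*conj(1) + 2*(0)*conj(1) + 2*(-2)*conj(1) + 2*(0)*conj(1) + 2*(2)*conj(1) + 2*(0)*conj(1) + 6*(0)*conj(-1) + 6*(0)*conj(-1)]
      = (1/24)[(2) + (-2) + (0) + (-4) + (0) + (4) + (0) + (0) + (0)] = 0/24 = 0
  <chi_1*chi_7, chi_3> = (1/24)[1*(2)*conj(1) + 1*(-2)*conj(1) + 2*(0)*conj(-1) + 2*(-2)*conj(1) + 2*(0)*conj(-1) + 2*(2)*conj(1) + 2*(0)*conj(-1) + 6*(0)*conj(1) + 6*(0)*conj(-1)]
      = (1/24)[(2) + (-2) + (0) + (-4) + (0) + (4) + (0) + (0) + (0)] = 0/24 = 0
  <chi_1*chi_7, chi_4> = (1/24)[1*(2)*conj(1) + 1*(-2)*conj(1) + 2*(0)*conj(-1) + 2*(-2)*conj(1) + 2*(0)*conj(-1) + 2*(2)*conj(1) + 2*(0)*conj(-1) + 6*(0)*conj(-1) + 6*(0)*conj(1)]
      = (1/24)[(2) + (-2) + (0) + (-4) + (0) + (4) + (0) + (0) + (0)] = 0/24 = 0
  <chi_1*chi_7, chi_5> = (1/24)[1*(2)*conj(2) + 1*(-2)*conj(-2) + 2*(0)*conj(sqrt(3)) + 2*(-2)*conj(1) + 2*(0)*conj(0) + 2*(2)*conj(-1) + 2*(0)*conj(-sqrt(3)) + 6*(0)*conj(0) + 6*(0)*conj(0)]
      = (1/24)[(4) + (4) + (0) + (-4) + (0) + (-4) + (0) + (0) + (0)] = 0/24 = 0
  <chi_1*chi_7, chi_6> = (1/24)[1*(2)*conj(2) + 1*(-2)*conj(2) + 2*(0)*conj(1) + 2*(-2)*conj(-1) + 2*(0)*conj(-2) + 2*(2)*conj(-1) + 2*(0)*conj(1) + 6*(0)*conj(0) + 6*(0)*conj(0)]
      = (1/24)[(4) + (-4) + (0) + (4) + (0) + (-4) + (0) + (0) + (0)] = 0/24 = 0
  <chi_1*chi_7, chi_7> = (1/24)[1*(2)*conj(2) + 1*(-2)*conj(-2) + 2*(0)*conj(0) + 2*(-2)*conj(-2) + 2*(0)*conj(0) + 2*(2)*conj(2) + 2*(0)*conj(0) + 6*(0)*conj(0) + 6*(0)*conj(0)]
      = (1/24)[(4) + (4) + (0) + (8) + (0) + (8) + (0) + (0) + (0)] = 24/24 = 1
  <chi_1*chi_7, chi_8> = (1/24)[1*(2)*conj(2) + 1*(-2)*conj(2) + 2*(0)*conj(-1) + 2*(-2)*conj(-1) + 2*(0)*conj(2) + 2*(2)*conj(-1) + 2*(0)*conj(-1) + 6*(0)*conj(0) + 6*(0)*conj(0)]
      = (1/24)[(4) + (-4) + (0) + (4) + (0) + (-4) + (0) + (0) + (0)] = 0/24 = 0
  <chi_1*chi_7, chi_9> = (1/24)[1*(2)*conj(2) + 1*(-2)*conj(-2) + 2*(0)*conj(-sqrt(3)) + 2*(-2)*conj(1) + 2*(0)*conj(0) + 2*(2)*conj(-1) + 2*(0)*conj(sqrt(3)) + 6*(0)*conj(0) + 6*(0)*conj(0)]
      = (1/24)[(4) + (4) + (0) + (-4) + (0) + (-4) + (0) + (0) + (0)] = 0/24 = 0
Hence the multiplicities are chi_7: 1. Dimension check: dim(chi_1)*dim(chi_7) = 1*2 = 2 and sum (mult * dim) = 1*2 = 2.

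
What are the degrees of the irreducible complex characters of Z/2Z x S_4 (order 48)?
Dimensions: 1, 1, 1, 1, 2, 2, 3, 3, 3, 3

Explanation: There are 10 irreducibles (= number of conjugacy classes). Their dimensions d_i satisfy sum d_i^2 = |G| = 48: 1 + 1 + 1 + 1 + 4 + 4 + 9 + 9 + 9 + 9 = 48. (For the product with Z/2Z: each of the 2 1-dim characters of Z/2Z tensors with each irrep of S_4, giving 2 copies of each S_4-dimension.)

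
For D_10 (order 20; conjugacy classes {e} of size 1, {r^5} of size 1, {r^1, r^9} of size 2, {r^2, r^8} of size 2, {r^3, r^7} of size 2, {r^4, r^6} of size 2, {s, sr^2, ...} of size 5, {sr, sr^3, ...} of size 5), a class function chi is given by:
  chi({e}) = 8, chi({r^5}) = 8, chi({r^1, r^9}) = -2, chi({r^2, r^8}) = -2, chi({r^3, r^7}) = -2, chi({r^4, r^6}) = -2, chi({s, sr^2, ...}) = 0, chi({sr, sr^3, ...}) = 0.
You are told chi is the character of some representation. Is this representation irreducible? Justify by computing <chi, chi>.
Not irreducible (reducible): <chi, chi> = 8 > 1.

Derivation: <chi, chi> = (1/|G|) sum_C |C| * |chi(C)|^2 = (1/20)[1*|8|^2 + 1*|8|^2 + 2*|-2|^2 + 2*|-2|^2 + 2*|-2|^2 + 2*|-2|^2 + 5*|0|^2 + 5*|0|^2]
  = (1/20)[(64) + (64) + (8) + (8) + (8) + (8) + (0) + (0)] = 160/20 = 8.
A character is irreducible iff <chi, chi> = 1, so this representation is reducible.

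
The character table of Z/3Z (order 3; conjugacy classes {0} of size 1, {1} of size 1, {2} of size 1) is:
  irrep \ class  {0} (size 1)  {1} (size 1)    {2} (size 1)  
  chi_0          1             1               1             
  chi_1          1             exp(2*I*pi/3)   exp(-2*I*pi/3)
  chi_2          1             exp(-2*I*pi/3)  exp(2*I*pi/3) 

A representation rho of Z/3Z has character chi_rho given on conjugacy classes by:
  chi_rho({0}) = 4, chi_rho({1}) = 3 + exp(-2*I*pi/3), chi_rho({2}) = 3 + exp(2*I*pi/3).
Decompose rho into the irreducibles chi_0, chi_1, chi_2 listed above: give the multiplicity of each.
Multiplicities: chi_0: 3, chi_1: 0, chi_2: 1.

Reasoning: Use <chi_rho, chi> = (1/|G|) sum_C |C| * chi_rho(C) * conj(chi(C)) with |G| = 3 for each irreducible chi in the table:
  <chi_rho, chi_0> = (1/3)[1*(4)*conj(1) + 1*(3 + exp(-2*I*pi/3))*conj(1) + 1*(3 + exp(2*I*pi/3))*conj(1)]
      = (1/3)[(4) + (3 + exp(-2*I*pi/3)) + (3 + exp(2*I*pi/3))] = 9/3 = 3
  <chi_rho, chi_1> = (1/3)[1*(4)*conj(1) + 1*(3 + exp(-2*I*pi/3))*conj(exp(2*I*pi/3)) + 1*(3 + exp(2*I*pi/3))*conj(exp(-2*I*pi/3))]
      = (1/3)[(4) + (3*exp(-2*I*pi/3) + exp(2*I*pi/3)) + (exp(-2*I*pi/3) + 3*exp(2*I*pi/3))] = 0/3 = 0
  <chi_rho, chi_2> = (1/3)[1*(4)*conj(1) + 1*(3 + exp(-2*I*pi/3))*conj(exp(-2*I*pi/3)) + 1*(3 + exp(2*I*pi/3))*conj(exp(2*I*pi/3))]
      = (1/3)[(4) + (1 + 3*exp(2*I*pi/3)) + (1 + 3*exp(-2*I*pi/3))] = 3/3 = 1
(Exp terms are combined using exp(i*s)*conj(exp(i*t)) = exp(i*(s-t)), and sums of them are collapsed using the identity that for every m > 1 the m distinct m-th roots of unity sum to 0, e.g. 1 + exp(2*I*pi/3) + exp(-2*I*pi/3) = 0.)
Dimension check: dim(rho) = sum (mult * dim) = 3*1 + 0*1 + 1*1 = 4 = chi_rho(e) = 4.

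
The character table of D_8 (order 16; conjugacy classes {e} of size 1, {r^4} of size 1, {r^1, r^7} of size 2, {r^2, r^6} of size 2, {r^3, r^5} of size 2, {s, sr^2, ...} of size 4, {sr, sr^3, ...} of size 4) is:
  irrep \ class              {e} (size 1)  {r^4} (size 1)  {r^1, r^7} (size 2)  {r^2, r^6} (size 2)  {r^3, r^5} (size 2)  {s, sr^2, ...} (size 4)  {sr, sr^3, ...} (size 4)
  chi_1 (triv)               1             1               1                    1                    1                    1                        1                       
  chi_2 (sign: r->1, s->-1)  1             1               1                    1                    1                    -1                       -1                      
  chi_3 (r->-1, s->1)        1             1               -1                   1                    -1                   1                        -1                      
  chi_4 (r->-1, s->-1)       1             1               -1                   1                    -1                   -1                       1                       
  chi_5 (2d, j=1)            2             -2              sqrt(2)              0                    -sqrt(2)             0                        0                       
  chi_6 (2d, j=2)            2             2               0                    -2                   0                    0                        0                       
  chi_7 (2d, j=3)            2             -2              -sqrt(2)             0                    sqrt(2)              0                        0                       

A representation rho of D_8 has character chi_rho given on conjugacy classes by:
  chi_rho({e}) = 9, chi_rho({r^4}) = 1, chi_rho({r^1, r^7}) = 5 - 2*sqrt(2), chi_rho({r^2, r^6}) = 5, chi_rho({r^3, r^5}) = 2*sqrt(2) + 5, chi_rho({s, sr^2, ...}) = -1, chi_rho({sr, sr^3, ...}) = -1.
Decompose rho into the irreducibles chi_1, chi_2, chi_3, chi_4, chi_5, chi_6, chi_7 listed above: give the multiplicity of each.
Multiplicities: chi_1: 2, chi_2: 3, chi_3: 0, chi_4: 0, chi_5: 0, chi_6: 0, chi_7: 2.

Explanation: Use <chi_rho, chi> = (1/|G|) sum_C |C| * chi_rho(C) * conj(chi(C)) with |G| = 16 for each irreducible chi in the table:
  <chi_rho, chi_1> = (1/16)[1*(9)*conj(1) + 1*(1)*conj(1) + 2*(5 - 2*sqrt(2))*conj(1) + 2*(5)*conj(1) + 2*(2*sqrt(2) + 5)*conj(1) + 4*(-1)*conj(1) + 4*(-1)*conj(1)]
      = (1/16)[(9) + (1) + (10 - 4*sqrt(2)) + (10) + (4*sqrt(2) + 10) + (-4) + (-4)] = 32/16 = 2
  <chi_rho, chi_2> = (1/16)[1*(9)*conj(1) + 1*(1)*conj(1) + 2*(5 - 2*sqrt(2))*conj(1) + 2*(5)*conj(1) + 2*(2*sqrt(2) + 5)*conj(1) + 4*(-1)*conj(-1) + 4*(-1)*conj(-1)]
      = (1/16)[(9) + (1) + (10 - 4*sqrt(2)) + (10) + (4*sqrt(2) + 10) + (4) + (4)] = 48/16 = 3
  <chi_rho, chi_3> = (1/16)[1*(9)*conj(1) + 1*(1)*conj(1) + 2*(5 - 2*sqrt(2))*conj(-1) + 2*(5)*conj(1) + 2*(2*sqrt(2) + 5)*conj(-1) + 4*(-1)*conj(1) + 4*(-1)*conj(-1)]
      = (1/16)[(9) + (1) + (-10 + 4*sqrt(2)) + (10) + (-10 - 4*sqrt(2)) + (-4) + (4)] = 0/16 = 0
  <chi_rho, chi_4> = (1/16)[1*(9)*conj(1) + 1*(1)*conj(1) + 2*(5 - 2*sqrt(2))*conj(-1) + 2*(5)*conj(1) + 2*(2*sqrt(2) + 5)*conj(-1) + 4*(-1)*conj(-1) + 4*(-1)*conj(1)]
      = (1/16)[(9) + (1) + (-10 + 4*sqrt(2)) + (10) + (-10 - 4*sqrt(2)) + (4) + (-4)] = 0/16 = 0
  <chi_rho, chi_5> = (1/16)[1*(9)*conj(2) + 1*(1)*conj(-2) + 2*(5 - 2*sqrt(2))*conj(sqrt(2)) + 2*(5)*conj(0) + 2*(2*sqrt(2) + 5)*conj(-sqrt(2)) + 4*(-1)*conj(0) + 4*(-1)*conj(0)]
      = (1/16)[(18) + (-2) + (-8 + 10*sqrt(2)) + (0) + (-10*sqrt(2) - 8) + (0) + (0)] = 0/16 = 0
  <chi_rho, chi_6> = (1/16)[1*(9)*conj(2) + 1*(1)*conj(2) + 2*(5 - 2*sqrt(2))*conj(0) + 2*(5)*conj(-2) + 2*(2*sqrt(2) + 5)*conj(0) + 4*(-1)*conj(0) + 4*(-1)*conj(0)]
      = (1/16)[(18) + (2) + (0) + (-20) + (0) + (0) + (0)] = 0/16 = 0
  <chi_rho, chi_7> = (1/16)[1*(9)*conj(2) + 1*(1)*conj(-2) + 2*(5 - 2*sqrt(2))*conj(-sqrt(2)) + 2*(5)*conj(0) + 2*(2*sqrt(2) + 5)*conj(sqrt(2)) + 4*(-1)*conj(0) + 4*(-1)*conj(0)]
      = (1/16)[(18) + (-2) + (8 - 10*sqrt(2)) + (0) + (8 + 10*sqrt(2)) + (0) + (0)] = 32/16 = 2
Dimension check: dim(rho) = sum (mult * dim) = 2*1 + 3*1 + 0*1 + 0*1 + 0*2 + 0*2 + 2*2 = 9 = chi_rho(e) = 9.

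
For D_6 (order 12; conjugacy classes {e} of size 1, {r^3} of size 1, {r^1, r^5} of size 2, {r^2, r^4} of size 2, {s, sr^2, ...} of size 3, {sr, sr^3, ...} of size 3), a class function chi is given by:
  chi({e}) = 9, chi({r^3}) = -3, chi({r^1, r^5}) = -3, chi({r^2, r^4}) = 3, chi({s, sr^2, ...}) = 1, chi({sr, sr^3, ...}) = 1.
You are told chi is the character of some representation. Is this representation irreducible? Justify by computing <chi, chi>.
Not irreducible (reducible): <chi, chi> = 11 > 1.

Reasoning: <chi, chi> = (1/|G|) sum_C |C| * |chi(C)|^2 = (1/12)[1*|9|^2 + 1*|-3|^2 + 2*|-3|^2 + 2*|3|^2 + 3*|1|^2 + 3*|1|^2]
  = (1/12)[(81) + (9) + (18) + (18) + (3) + (3)] = 132/12 = 11.
A character is irreducible iff <chi, chi> = 1, so this representation is reducible.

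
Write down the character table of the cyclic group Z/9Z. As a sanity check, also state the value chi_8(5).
Character table of Z/9Z (irreps indexed chi_0,...,chi_8 with chi_k(m) = zeta_9^(k*m), zeta_9 = exp(2*pi*i/9)):
  irrep \ class  {0} (size 1)  {1} (size 1)    {2} (size 1)    {3} (size 1)    {4} (size 1)    {5} (size 1)    {6} (size 1)    {7} (size 1)    {8} (size 1)  
  chi_0          1             1               1               1               1               1               1               1               1             
  chi_1          1             exp(2*I*pi/9)   exp(4*I*pi/9)   exp(2*I*pi/3)   exp(8*I*pi/9)   exp(-8*I*pi/9)  exp(-2*I*pi/3)  exp(-4*I*pi/9)  exp(-2*I*pi/9)
  chi_2          1             exp(4*I*pi/9)   exp(8*I*pi/9)   exp(-2*I*pi/3)  exp(-2*I*pi/9)  exp(2*I*pi/9)   exp(2*I*pi/3)   exp(-8*I*pi/9)  exp(-4*I*pi/9)
  chi_3          1             exp(2*I*pi/3)   exp(-2*I*pi/3)  1               exp(2*I*pi/3)   exp(-2*I*pi/3)  1               exp(2*I*pi/3)   exp(-2*I*pi/3)
  chi_4          1             exp(8*I*pi/9)   exp(-2*I*pi/9)  exp(2*I*pi/3)   exp(-4*I*pi/9)  exp(4*I*pi/9)   exp(-2*I*pi/3)  exp(2*I*pi/9)   exp(-8*I*pi/9)
  chi_5          1             exp(-8*I*pi/9)  exp(2*I*pi/9)   exp(-2*I*pi/3)  exp(4*I*pi/9)   exp(-4*I*pi/9)  exp(2*I*pi/3)   exp(-2*I*pi/9)  exp(8*I*pi/9) 
  chi_6          1             exp(-2*I*pi/3)  exp(2*I*pi/3)   1               exp(-2*I*pi/3)  exp(2*I*pi/3)   1               exp(-2*I*pi/3)  exp(2*I*pi/3) 
  chi_7          1             exp(-4*I*pi/9)  exp(-8*I*pi/9)  exp(2*I*pi/3)   exp(2*I*pi/9)   exp(-2*I*pi/9)  exp(-2*I*pi/3)  exp(8*I*pi/9)   exp(4*I*pi/9) 
  chi_8          1             exp(-2*I*pi/9)  exp(-4*I*pi/9)  exp(-2*I*pi/3)  exp(-8*I*pi/9)  exp(8*I*pi/9)   exp(2*I*pi/3)   exp(4*I*pi/9)   exp(2*I*pi/9) 

Spot check: chi_8(5) = zeta_9^(8*5) = zeta_9^40 = exp(8*I*pi/9).

Argument: Z/9Z is abelian, so all 9 irreducible complex representations are 1-dimensional. They are given by chi_k(m) = zeta_9^(k*m) for k = 0,...,8. Row orthogonality: sum_m chi_k(m) conj(chi_l(m)) = 9 * [k = l].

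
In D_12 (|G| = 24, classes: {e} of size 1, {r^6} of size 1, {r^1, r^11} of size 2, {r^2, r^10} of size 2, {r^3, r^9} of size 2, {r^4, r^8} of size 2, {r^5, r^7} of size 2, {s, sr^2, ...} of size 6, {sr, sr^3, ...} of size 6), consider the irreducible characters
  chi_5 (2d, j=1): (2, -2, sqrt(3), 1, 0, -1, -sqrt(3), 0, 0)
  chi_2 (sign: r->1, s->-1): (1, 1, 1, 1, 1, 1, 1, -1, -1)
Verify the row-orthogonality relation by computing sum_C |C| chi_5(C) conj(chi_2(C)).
Sum = 0; so <chi_5, chi_2> = 0 (distinct irreducibles are orthogonal).

Compute term by term over conjugacy classes (|C| * chi_5(C) * conj(chi_2(C))):
  1*(2)*conj(1) + 1*(-2)*conj(1) + 2*(sqrt(3))*conj(1) + 2*(1)*conj(1) + 2*(0)*conj(1) + 2*(-1)*conj(1) + 2*(-sqrt(3))*conj(1) + 6*(0)*conj(-1) + 6*(0)*conj(-1)
  = (2) + (-2) + (2*sqrt(3)) + (2) + (0) + (-2) + (-2*sqrt(3)) + (0) + (0)
  = 0.
Dividing by |G| = 24 gives 0/24 = 0, matching the row-orthogonality relation <chi_5, chi_2> = [chi_5 = chi_2].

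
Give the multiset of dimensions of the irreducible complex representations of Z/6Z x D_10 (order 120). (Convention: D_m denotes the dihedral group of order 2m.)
Dimensions: 1, 1, 1, 1, 1, 1, 1, 1, 1, 1, 1, 1, 1, 1, 1, 1, 1, 1, 1, 1, 1, 1, 1, 1, 2, 2, 2, 2, 2, 2, 2, 2, 2, 2, 2, 2, 2, 2, 2, 2, 2, 2, 2, 2, 2, 2, 2, 2

Derivation: There are 48 irreducibles (= number of conjugacy classes). Their dimensions d_i satisfy sum d_i^2 = |G| = 120: 1 + 1 + 1 + 1 + 1 + 1 + 1 + 1 + 1 + 1 + 1 + 1 + 1 + 1 + 1 + 1 + 1 + 1 + 1 + 1 + 1 + 1 + 1 + 1 + 4 + 4 + 4 + 4 + 4 + 4 + 4 + 4 + 4 + 4 + 4 + 4 + 4 + 4 + 4 + 4 + 4 + 4 + 4 + 4 + 4 + 4 + 4 + 4 = 120. (For the product with Z/6Z: each of the 6 1-dim characters of Z/6Z tensors with each irrep of D_10, giving 6 copies of each D_10-dimension.)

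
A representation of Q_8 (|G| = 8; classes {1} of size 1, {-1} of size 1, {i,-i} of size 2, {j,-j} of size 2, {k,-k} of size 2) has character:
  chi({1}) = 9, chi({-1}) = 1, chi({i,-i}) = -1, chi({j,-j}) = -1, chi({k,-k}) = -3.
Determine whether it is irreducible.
Not irreducible (reducible): <chi, chi> = 13 > 1.

Why: <chi, chi> = (1/|G|) sum_C |C| * |chi(C)|^2 = (1/8)[1*|9|^2 + 1*|1|^2 + 2*|-1|^2 + 2*|-1|^2 + 2*|-3|^2]
  = (1/8)[(81) + (1) + (2) + (2) + (18)] = 104/8 = 13.
A character is irreducible iff <chi, chi> = 1, so this representation is reducible.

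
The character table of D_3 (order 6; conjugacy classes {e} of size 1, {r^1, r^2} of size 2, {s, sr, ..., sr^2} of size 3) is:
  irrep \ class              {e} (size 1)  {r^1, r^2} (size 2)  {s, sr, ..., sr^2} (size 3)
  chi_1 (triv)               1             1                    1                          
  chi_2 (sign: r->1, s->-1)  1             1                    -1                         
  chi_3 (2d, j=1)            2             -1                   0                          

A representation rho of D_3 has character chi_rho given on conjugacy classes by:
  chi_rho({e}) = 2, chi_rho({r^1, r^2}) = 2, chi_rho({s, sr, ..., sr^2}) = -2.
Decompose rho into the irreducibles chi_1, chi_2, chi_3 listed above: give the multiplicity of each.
Multiplicities: chi_1: 0, chi_2: 2, chi_3: 0.

Explanation: Use <chi_rho, chi> = (1/|G|) sum_C |C| * chi_rho(C) * conj(chi(C)) with |G| = 6 for each irreducible chi in the table:
  <chi_rho, chi_1> = (1/6)[1*(2)*conj(1) + 2*(2)*conj(1) + 3*(-2)*conj(1)]
      = (1/6)[(2) + (4) + (-6)] = 0/6 = 0
  <chi_rho, chi_2> = (1/6)[1*(2)*conj(1) + 2*(2)*conj(1) + 3*(-2)*conj(-1)]
      = (1/6)[(2) + (4) + (6)] = 12/6 = 2
  <chi_rho, chi_3> = (1/6)[1*(2)*conj(2) + 2*(2)*conj(-1) + 3*(-2)*conj(0)]
      = (1/6)[(4) + (-4) + (0)] = 0/6 = 0
Dimension check: dim(rho) = sum (mult * dim) = 0*1 + 2*1 + 0*2 = 2 = chi_rho(e) = 2.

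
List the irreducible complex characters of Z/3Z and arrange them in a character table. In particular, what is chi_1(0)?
Character table of Z/3Z (irreps indexed chi_0,...,chi_2 with chi_k(m) = zeta_3^(k*m), zeta_3 = exp(2*pi*i/3)):
  irrep \ class  {0} (size 1)  {1} (size 1)    {2} (size 1)  
  chi_0          1             1               1             
  chi_1          1             exp(2*I*pi/3)   exp(-2*I*pi/3)
  chi_2          1             exp(-2*I*pi/3)  exp(2*I*pi/3) 

Spot check: chi_1(0) = zeta_3^(1*0) = zeta_3^0 = 1.

Justification: Z/3Z is abelian, so all 3 irreducible complex representations are 1-dimensional. They are given by chi_k(m) = zeta_3^(k*m) for k = 0,...,2. Row orthogonality: sum_m chi_k(m) conj(chi_l(m)) = 3 * [k = l].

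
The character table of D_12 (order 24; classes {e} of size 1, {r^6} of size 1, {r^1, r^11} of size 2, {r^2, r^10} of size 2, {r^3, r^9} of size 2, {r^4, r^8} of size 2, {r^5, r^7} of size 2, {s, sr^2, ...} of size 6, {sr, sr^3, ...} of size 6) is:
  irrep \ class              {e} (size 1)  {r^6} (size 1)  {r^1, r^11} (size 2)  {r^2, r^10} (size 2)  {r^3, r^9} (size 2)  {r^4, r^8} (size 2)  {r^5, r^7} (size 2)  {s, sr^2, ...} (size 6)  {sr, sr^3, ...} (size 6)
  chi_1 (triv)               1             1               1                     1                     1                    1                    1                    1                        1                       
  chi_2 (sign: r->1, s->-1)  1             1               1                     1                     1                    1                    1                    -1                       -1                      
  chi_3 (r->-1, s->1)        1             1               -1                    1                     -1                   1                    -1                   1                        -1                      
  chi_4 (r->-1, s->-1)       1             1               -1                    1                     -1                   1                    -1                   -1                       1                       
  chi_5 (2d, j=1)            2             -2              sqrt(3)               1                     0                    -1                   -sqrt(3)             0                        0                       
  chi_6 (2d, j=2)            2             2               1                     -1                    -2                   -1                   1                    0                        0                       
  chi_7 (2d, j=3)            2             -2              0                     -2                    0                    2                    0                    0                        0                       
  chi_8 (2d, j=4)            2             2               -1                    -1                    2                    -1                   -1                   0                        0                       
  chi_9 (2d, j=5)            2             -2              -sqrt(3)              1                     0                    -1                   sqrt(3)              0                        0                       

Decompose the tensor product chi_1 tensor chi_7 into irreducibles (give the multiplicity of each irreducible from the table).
chi_1 tensor chi_7 = chi_7 (all other irreducibles have multiplicity 0).

Working: The character of a tensor product is the pointwise product (chi_1 * chi_7)(C) = chi_1(C) * chi_7(C):
  {e}: (1)*(2), {r^6}: (1)*(-2), {r^1, r^11}: (1)*(0), {r^2, r^10}: (1)*(-2), {r^3, r^9}: (1)*(0), {r^4, r^8}: (1)*(2), {r^5, r^7}: (1)*(0), {s, sr^2, ...}: (1)*(0), {sr, sr^3, ...}: (1)*(0)
so (chi_1 * chi_7) takes values
  {e} -> 2, {r^6} -> -2, {r^1, r^11} -> 0, {r^2, r^10} -> -2, {r^3, r^9} -> 0, {r^4, r^8} -> 2, {r^5, r^7} -> 0, {s, sr^2, ...} -> 0, {sr, sr^3, ...} -> 0.
Now take the inner product of this character with each irreducible chi from the table, <chi_1*chi_7, chi> = (1/24) sum_C |C| (chi_1*chi_7)(C) conj(chi(C)):
  <chi_1*chi_7, chi_1> = (1/24)[1*(2)*conj(1) + 1*(-2)*conj(1) + 2*(0)*conj(1) + 2*(-2)*conj(1) + 2*(0)*conj(1) + 2*(2)*conj(1) + 2*(0)*conj(1) + 6*(0)*conj(1) + 6*(0)*conj(1)]
      = (1/24)[(2) + (-2) + (0) + (-4) + (0) + (4) + (0) + (0) + (0)] = 0/24 = 0
  <chi_1*chi_7, chi_2> = (1/24)[1*(2)*conj(1) + 1*(-2)*conj(1) + 2*(0)*conj(1) + 2*(-2)*conj(1) + 2*(0)*conj(1) + 2*(2)*conj(1) + 2*(0)*conj(1) + 6*(0)*conj(-1) + 6*(0)*conj(-1)]
      = (1/24)[(2) + (-2) + (0) + (-4) + (0) + (4) + (0) + (0) + (0)] = 0/24 = 0
  <chi_1*chi_7, chi_3> = (1/24)[1*(2)*conj(1) + 1*(-2)*conj(1) + 2*(0)*conj(-1) + 2*(-2)*conj(1) + 2*(0)*conj(-1) + 2*(2)*conj(1) + 2*(0)*conj(-1) + 6*(0)*conj(1) + 6*(0)*conj(-1)]
      = (1/24)[(2) + (-2) + (0) + (-4) + (0) + (4) + (0) + (0) + (0)] = 0/24 = 0
  <chi_1*chi_7, chi_4> = (1/24)[1*(2)*conj(1) + 1*(-2)*conj(1) + 2*(0)*conj(-1) + 2*(-2)*conj(1) + 2*(0)*conj(-1) + 2*(2)*conj(1) + 2*(0)*conj(-1) + 6*(0)*conj(-1) + 6*(0)*conj(1)]
      = (1/24)[(2) + (-2) + (0) + (-4) + (0) + (4) + (0) + (0) + (0)] = 0/24 = 0
  <chi_1*chi_7, chi_5> = (1/24)[1*(2)*conj(2) + 1*(-2)*conj(-2) + 2*(0)*conj(sqrt(3)) + 2*(-2)*conj(1) + 2*(0)*conj(0) + 2*(2)*conj(-1) + 2*(0)*conj(-sqrt(3)) + 6*(0)*conj(0) + 6*(0)*conj(0)]
      = (1/24)[(4) + (4) + (0) + (-4) + (0) + (-4) + (0) + (0) + (0)] = 0/24 = 0
  <chi_1*chi_7, chi_6> = (1/24)[1*(2)*conj(2) + 1*(-2)*conj(2) + 2*(0)*conj(1) + 2*(-2)*conj(-1) + 2*(0)*conj(-2) + 2*(2)*conj(-1) + 2*(0)*conj(1) + 6*(0)*conj(0) + 6*(0)*conj(0)]
      = (1/24)[(4) + (-4) + (0) + (4) + (0) + (-4) + (0) + (0) + (0)] = 0/24 = 0
  <chi_1*chi_7, chi_7> = (1/24)[1*(2)*conj(2) + 1*(-2)*conj(-2) + 2*(0)*conj(0) + 2*(-2)*conj(-2) + 2*(0)*conj(0) + 2*(2)*conj(2) + 2*(0)*conj(0) + 6*(0)*conj(0) + 6*(0)*conj(0)]
      = (1/24)[(4) + (4) + (0) + (8) + (0) + (8) + (0) + (0) + (0)] = 24/24 = 1
  <chi_1*chi_7, chi_8> = (1/24)[1*(2)*conj(2) + 1*(-2)*conj(2) + 2*(0)*conj(-1) + 2*(-2)*conj(-1) + 2*(0)*conj(2) + 2*(2)*conj(-1) + 2*(0)*conj(-1) + 6*(0)*conj(0) + 6*(0)*conj(0)]
      = (1/24)[(4) + (-4) + (0) + (4) + (0) + (-4) + (0) + (0) + (0)] = 0/24 = 0
  <chi_1*chi_7, chi_9> = (1/24)[1*(2)*conj(2) + 1*(-2)*conj(-2) + 2*(0)*conj(-sqrt(3)) + 2*(-2)*conj(1) + 2*(0)*conj(0) + 2*(2)*conj(-1) + 2*(0)*conj(sqrt(3)) + 6*(0)*conj(0) + 6*(0)*conj(0)]
      = (1/24)[(4) + (4) + (0) + (-4) + (0) + (-4) + (0) + (0) + (0)] = 0/24 = 0
Hence the multiplicities are chi_7: 1. Dimension check: dim(chi_1)*dim(chi_7) = 1*2 = 2 and sum (mult * dim) = 1*2 = 2.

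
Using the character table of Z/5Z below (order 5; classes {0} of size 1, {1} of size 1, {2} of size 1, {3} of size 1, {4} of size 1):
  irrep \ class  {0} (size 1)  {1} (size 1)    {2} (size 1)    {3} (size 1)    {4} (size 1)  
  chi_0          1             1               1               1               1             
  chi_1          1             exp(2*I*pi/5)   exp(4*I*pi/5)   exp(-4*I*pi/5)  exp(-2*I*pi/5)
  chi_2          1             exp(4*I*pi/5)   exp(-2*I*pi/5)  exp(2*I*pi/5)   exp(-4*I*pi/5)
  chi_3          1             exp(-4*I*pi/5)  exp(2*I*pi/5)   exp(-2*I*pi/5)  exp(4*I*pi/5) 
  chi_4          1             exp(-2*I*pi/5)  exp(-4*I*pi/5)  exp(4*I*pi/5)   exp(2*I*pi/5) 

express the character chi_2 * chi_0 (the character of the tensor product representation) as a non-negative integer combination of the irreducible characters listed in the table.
chi_2 tensor chi_0 = chi_2 (all other irreducibles have multiplicity 0).

Details: The character of a tensor product is the pointwise product (chi_2 * chi_0)(C) = chi_2(C) * chi_0(C):
  {0}: (1)*(1), {1}: (exp(4*I*pi/5))*(1), {2}: (exp(-2*I*pi/5))*(1), {3}: (exp(2*I*pi/5))*(1), {4}: (exp(-4*I*pi/5))*(1)
so (chi_2 * chi_0) takes values
  {0} -> 1, {1} -> exp(4*I*pi/5), {2} -> exp(-2*I*pi/5), {3} -> exp(2*I*pi/5), {4} -> exp(-4*I*pi/5).
Now take the inner product of this character with each irreducible chi from the table, <chi_2*chi_0, chi> = (1/5) sum_C |C| (chi_2*chi_0)(C) conj(chi(C)):
  <chi_2*chi_0, chi_0> = (1/5)[1*(1)*conj(1) + 1*(exp(4*I*pi/5))*conj(1) + 1*(exp(-2*I*pi/5))*conj(1) + 1*(exp(2*I*pi/5))*conj(1) + 1*(exp(-4*I*pi/5))*conj(1)]
      = (1/5)[(1) + (exp(4*I*pi/5)) + (exp(-2*I*pi/5)) + (exp(2*I*pi/5)) + (exp(-4*I*pi/5))] = 0/5 = 0
  <chi_2*chi_0, chi_1> = (1/5)[1*(1)*conj(1) + 1*(exp(4*I*pi/5))*conj(exp(2*I*pi/5)) + 1*(exp(-2*I*pi/5))*conj(exp(4*I*pi/5)) + 1*(exp(2*I*pi/5))*conj(exp(-4*I*pi/5)) + 1*(exp(-4*I*pi/5))*conj(exp(-2*I*pi/5))]
      = (1/5)[(1) + (exp(2*I*pi/5)) + (exp(4*I*pi/5)) + (exp(-4*I*pi/5)) + (exp(-2*I*pi/5))] = 0/5 = 0
  <chi_2*chi_0, chi_2> = (1/5)[1*(1)*conj(1) + 1*(exp(4*I*pi/5))*conj(exp(4*I*pi/5)) + 1*(exp(-2*I*pi/5))*conj(exp(-2*I*pi/5)) + 1*(exp(2*I*pi/5))*conj(exp(2*I*pi/5)) + 1*(exp(-4*I*pi/5))*conj(exp(-4*I*pi/5))]
      = (1/5)[(1) + (1) + (1) + (1) + (1)] = 5/5 = 1
  <chi_2*chi_0, chi_3> = (1/5)[1*(1)*conj(1) + 1*(exp(4*I*pi/5))*conj(exp(-4*I*pi/5)) + 1*(exp(-2*I*pi/5))*conj(exp(2*I*pi/5)) + 1*(exp(2*I*pi/5))*conj(exp(-2*I*pi/5)) + 1*(exp(-4*I*pi/5))*conj(exp(4*I*pi/5))]
      = (1/5)[(1) + (exp(-2*I*pi/5)) + (exp(-4*I*pi/5)) + (exp(4*I*pi/5)) + (exp(2*I*pi/5))] = 0/5 = 0
  <chi_2*chi_0, chi_4> = (1/5)[1*(1)*conj(1) + 1*(exp(4*I*pi/5))*conj(exp(-2*I*pi/5)) + 1*(exp(-2*I*pi/5))*conj(exp(-4*I*pi/5)) + 1*(exp(2*I*pi/5))*conj(exp(4*I*pi/5)) + 1*(exp(-4*I*pi/5))*conj(exp(2*I*pi/5))]
      = (1/5)[(1) + (exp(-4*I*pi/5)) + (exp(2*I*pi/5)) + (exp(-2*I*pi/5)) + (exp(4*I*pi/5))] = 0/5 = 0
(Exp terms are combined using exp(i*s)*conj(exp(i*t)) = exp(i*(s-t)), and sums of them are collapsed using the identity that for every m > 1 the m distinct m-th roots of unity sum to 0, e.g. 1 + exp(2*I*pi/3) + exp(-2*I*pi/3) = 0.)
Hence the multiplicities are chi_2: 1. Dimension check: dim(chi_2)*dim(chi_0) = 1*1 = 1 and sum (mult * dim) = 1*1 = 1.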